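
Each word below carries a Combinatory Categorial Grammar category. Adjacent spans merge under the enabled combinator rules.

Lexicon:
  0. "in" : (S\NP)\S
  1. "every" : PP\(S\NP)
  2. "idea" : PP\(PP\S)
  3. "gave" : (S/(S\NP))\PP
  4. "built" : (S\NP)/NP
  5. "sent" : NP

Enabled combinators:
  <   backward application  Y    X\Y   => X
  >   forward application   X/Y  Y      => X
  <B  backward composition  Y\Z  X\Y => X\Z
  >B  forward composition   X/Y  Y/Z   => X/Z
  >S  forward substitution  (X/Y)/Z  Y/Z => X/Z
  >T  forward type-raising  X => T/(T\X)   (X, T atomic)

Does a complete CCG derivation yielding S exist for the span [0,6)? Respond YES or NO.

YES

[0,6] S   >
  [0,4] S/(S\NP)   <
    [0,3] PP   <
      [0,2] PP\S   <B
        [0,1] "in" : (S\NP)\S
        [1,2] "every" : PP\(S\NP)
      [2,3] "idea" : PP\(PP\S)
    [3,4] "gave" : (S/(S\NP))\PP
  [4,6] S\NP   >
    [4,5] "built" : (S\NP)/NP
    [5,6] "sent" : NP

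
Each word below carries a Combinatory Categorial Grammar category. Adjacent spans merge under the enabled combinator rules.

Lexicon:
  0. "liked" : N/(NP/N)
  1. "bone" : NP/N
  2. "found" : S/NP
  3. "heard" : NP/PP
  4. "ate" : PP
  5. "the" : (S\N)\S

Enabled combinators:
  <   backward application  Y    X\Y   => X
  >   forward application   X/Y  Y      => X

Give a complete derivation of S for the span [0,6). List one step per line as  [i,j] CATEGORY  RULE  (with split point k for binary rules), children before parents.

[0,1] N/(NP/N)  lex  "liked"
[1,2] NP/N  lex  "bone"
[0,2] N  >  k=1
[2,3] S/NP  lex  "found"
[3,4] NP/PP  lex  "heard"
[4,5] PP  lex  "ate"
[3,5] NP  >  k=4
[2,5] S  >  k=3
[5,6] (S\N)\S  lex  "the"
[2,6] S\N  <  k=5
[0,6] S  <  k=2

[0,6] S   <
  [0,2] N   >
    [0,1] "liked" : N/(NP/N)
    [1,2] "bone" : NP/N
  [2,6] S\N   <
    [2,5] S   >
      [2,3] "found" : S/NP
      [3,5] NP   >
        [3,4] "heard" : NP/PP
        [4,5] "ate" : PP
    [5,6] "the" : (S\N)\S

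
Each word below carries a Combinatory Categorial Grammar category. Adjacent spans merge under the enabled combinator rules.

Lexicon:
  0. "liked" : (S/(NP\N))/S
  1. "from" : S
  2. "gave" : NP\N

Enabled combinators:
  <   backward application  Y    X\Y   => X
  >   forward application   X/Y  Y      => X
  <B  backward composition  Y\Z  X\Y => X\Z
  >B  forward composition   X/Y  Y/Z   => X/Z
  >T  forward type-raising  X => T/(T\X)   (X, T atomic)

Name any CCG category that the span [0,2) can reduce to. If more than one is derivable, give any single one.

[0,3] S   >
  [0,2] S/(NP\N)   >
    [0,1] "liked" : (S/(NP\N))/S
    [1,2] "from" : S
  [2,3] "gave" : NP\N

S/(NP\N)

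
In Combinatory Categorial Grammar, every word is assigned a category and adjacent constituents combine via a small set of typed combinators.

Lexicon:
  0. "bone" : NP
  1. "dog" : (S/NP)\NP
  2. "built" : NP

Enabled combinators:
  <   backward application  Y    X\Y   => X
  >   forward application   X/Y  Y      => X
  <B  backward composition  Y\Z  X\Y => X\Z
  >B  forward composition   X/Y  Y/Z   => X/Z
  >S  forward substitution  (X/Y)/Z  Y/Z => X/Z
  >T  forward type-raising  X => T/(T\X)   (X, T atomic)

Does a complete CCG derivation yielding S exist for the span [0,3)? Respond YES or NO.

[0,3] S   >
  [0,2] S/NP   <
    [0,1] "bone" : NP
    [1,2] "dog" : (S/NP)\NP
  [2,3] "built" : NP

YES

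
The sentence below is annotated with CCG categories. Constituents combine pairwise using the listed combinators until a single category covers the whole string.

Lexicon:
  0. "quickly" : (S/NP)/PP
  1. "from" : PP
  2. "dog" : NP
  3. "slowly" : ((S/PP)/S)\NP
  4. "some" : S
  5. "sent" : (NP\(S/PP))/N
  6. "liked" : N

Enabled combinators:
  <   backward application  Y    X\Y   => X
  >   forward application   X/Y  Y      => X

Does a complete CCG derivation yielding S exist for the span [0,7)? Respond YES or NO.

[0,7] S   >
  [0,2] S/NP   >
    [0,1] "quickly" : (S/NP)/PP
    [1,2] "from" : PP
  [2,7] NP   <
    [2,5] S/PP   >
      [2,4] (S/PP)/S   <
        [2,3] "dog" : NP
        [3,4] "slowly" : ((S/PP)/S)\NP
      [4,5] "some" : S
    [5,7] NP\(S/PP)   >
      [5,6] "sent" : (NP\(S/PP))/N
      [6,7] "liked" : N

YES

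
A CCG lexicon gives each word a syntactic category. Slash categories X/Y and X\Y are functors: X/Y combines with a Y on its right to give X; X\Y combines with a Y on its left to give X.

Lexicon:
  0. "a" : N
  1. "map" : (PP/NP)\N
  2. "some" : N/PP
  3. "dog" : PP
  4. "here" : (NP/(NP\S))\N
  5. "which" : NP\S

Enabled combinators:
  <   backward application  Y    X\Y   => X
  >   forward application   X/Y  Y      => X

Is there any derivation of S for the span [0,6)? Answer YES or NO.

N (PP/NP)\N N/PP PP (NP/(NP\S))\N NP\S
CKY chart[0,6] = {PP}; S ∉ chart

NO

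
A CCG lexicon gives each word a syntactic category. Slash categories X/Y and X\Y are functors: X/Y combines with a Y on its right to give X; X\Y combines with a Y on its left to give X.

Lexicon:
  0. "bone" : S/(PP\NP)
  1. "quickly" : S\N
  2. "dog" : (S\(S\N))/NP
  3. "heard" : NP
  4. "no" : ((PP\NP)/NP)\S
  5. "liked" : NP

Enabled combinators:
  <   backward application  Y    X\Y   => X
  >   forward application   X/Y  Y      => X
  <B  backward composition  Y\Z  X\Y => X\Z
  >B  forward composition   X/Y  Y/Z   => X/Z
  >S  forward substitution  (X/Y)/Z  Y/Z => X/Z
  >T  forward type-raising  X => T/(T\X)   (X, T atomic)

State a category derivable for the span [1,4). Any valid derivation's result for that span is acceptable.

[0,6] S   >
  [0,5] S/NP   >B
    [0,1] "bone" : S/(PP\NP)
    [1,5] (PP\NP)/NP   <
      [1,4] S   <
        [1,2] "quickly" : S\N
        [2,4] S\(S\N)   >
          [2,3] "dog" : (S\(S\N))/NP
          [3,4] "heard" : NP
      [4,5] "no" : ((PP\NP)/NP)\S
  [5,6] "liked" : NP

S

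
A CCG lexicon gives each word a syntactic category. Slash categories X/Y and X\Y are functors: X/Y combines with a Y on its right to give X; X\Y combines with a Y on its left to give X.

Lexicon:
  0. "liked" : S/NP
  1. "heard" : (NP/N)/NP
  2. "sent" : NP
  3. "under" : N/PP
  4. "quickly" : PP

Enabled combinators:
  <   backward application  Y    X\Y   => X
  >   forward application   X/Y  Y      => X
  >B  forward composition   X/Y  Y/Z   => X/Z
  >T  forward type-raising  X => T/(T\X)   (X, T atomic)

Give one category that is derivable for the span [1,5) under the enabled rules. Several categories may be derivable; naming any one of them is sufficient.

[0,5] S   >
  [0,1] "liked" : S/NP
  [1,5] NP   >
    [1,3] NP/N   >
      [1,2] "heard" : (NP/N)/NP
      [2,3] "sent" : NP
    [3,5] N   >
      [3,4] "under" : N/PP
      [4,5] "quickly" : PP

NP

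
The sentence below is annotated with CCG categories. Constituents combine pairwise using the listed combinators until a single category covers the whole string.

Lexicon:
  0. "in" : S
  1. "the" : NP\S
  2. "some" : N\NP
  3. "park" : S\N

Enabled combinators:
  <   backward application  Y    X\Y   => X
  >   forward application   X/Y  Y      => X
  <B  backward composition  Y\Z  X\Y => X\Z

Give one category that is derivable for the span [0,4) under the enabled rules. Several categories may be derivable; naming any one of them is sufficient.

[0,4] S   <
  [0,3] N   <
    [0,2] NP   <
      [0,1] "in" : S
      [1,2] "the" : NP\S
    [2,3] "some" : N\NP
  [3,4] "park" : S\N

S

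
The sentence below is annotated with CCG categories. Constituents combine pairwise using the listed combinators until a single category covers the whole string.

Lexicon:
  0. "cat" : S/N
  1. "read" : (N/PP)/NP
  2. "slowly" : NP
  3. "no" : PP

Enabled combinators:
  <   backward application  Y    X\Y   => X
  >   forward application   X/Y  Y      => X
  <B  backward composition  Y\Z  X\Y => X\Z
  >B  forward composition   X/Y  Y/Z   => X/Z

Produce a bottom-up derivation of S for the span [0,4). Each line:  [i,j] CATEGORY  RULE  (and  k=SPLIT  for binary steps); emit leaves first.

[0,4] S   >
  [0,1] "cat" : S/N
  [1,4] N   >
    [1,3] N/PP   >
      [1,2] "read" : (N/PP)/NP
      [2,3] "slowly" : NP
    [3,4] "no" : PP

[0,1] S/N  lex  "cat"
[1,2] (N/PP)/NP  lex  "read"
[2,3] NP  lex  "slowly"
[1,3] N/PP  >  k=2
[3,4] PP  lex  "no"
[1,4] N  >  k=3
[0,4] S  >  k=1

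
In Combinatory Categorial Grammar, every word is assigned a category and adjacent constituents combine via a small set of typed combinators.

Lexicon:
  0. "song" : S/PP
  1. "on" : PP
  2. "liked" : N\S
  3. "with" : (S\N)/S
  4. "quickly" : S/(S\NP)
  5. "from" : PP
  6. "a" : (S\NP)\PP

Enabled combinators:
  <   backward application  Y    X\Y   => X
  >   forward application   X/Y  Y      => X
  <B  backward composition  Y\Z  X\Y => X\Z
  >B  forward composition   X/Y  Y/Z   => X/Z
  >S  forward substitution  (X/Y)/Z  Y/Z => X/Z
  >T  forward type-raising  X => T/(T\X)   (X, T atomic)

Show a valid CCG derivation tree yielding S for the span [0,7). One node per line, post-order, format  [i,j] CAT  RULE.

[0,7] S   <
  [0,3] N   <
    [0,2] S   >
      [0,1] "song" : S/PP
      [1,2] "on" : PP
    [2,3] "liked" : N\S
  [3,7] S\N   >
    [3,4] "with" : (S\N)/S
    [4,7] S   >
      [4,5] "quickly" : S/(S\NP)
      [5,7] S\NP   <
        [5,6] "from" : PP
        [6,7] "a" : (S\NP)\PP

[0,1] S/PP  lex  "song"
[1,2] PP  lex  "on"
[0,2] S  >  k=1
[2,3] N\S  lex  "liked"
[0,3] N  <  k=2
[3,4] (S\N)/S  lex  "with"
[4,5] S/(S\NP)  lex  "quickly"
[5,6] PP  lex  "from"
[6,7] (S\NP)\PP  lex  "a"
[5,7] S\NP  <  k=6
[4,7] S  >  k=5
[3,7] S\N  >  k=4
[0,7] S  <  k=3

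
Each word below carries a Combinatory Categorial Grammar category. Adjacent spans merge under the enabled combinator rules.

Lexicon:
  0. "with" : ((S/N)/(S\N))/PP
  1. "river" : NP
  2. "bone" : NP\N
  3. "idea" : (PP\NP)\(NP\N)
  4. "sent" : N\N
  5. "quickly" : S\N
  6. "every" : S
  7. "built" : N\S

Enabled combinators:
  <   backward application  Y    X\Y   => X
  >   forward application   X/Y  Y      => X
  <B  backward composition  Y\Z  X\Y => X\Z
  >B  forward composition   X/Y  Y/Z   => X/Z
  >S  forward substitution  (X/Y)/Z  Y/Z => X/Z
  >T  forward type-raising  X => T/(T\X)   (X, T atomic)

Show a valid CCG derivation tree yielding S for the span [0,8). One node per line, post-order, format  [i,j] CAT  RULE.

[0,8] S   >
  [0,6] S/N   >
    [0,4] (S/N)/(S\N)   >
      [0,1] "with" : ((S/N)/(S\N))/PP
      [1,4] PP   <
        [1,2] "river" : NP
        [2,4] PP\NP   <
          [2,3] "bone" : NP\N
          [3,4] "idea" : (PP\NP)\(NP\N)
    [4,6] S\N   <B
      [4,5] "sent" : N\N
      [5,6] "quickly" : S\N
  [6,8] N   >
    [6,7] N/(N\S)   >T
      [6,7] "every" : S
    [7,8] "built" : N\S

[0,1] ((S/N)/(S\N))/PP  lex  "with"
[1,2] NP  lex  "river"
[2,3] NP\N  lex  "bone"
[3,4] (PP\NP)\(NP\N)  lex  "idea"
[2,4] PP\NP  <  k=3
[1,4] PP  <  k=2
[0,4] (S/N)/(S\N)  >  k=1
[4,5] N\N  lex  "sent"
[5,6] S\N  lex  "quickly"
[4,6] S\N  <B  k=5
[0,6] S/N  >  k=4
[6,7] S  lex  "every"
[6,7] N/(N\S)  >T
[7,8] N\S  lex  "built"
[6,8] N  >  k=7
[0,8] S  >  k=6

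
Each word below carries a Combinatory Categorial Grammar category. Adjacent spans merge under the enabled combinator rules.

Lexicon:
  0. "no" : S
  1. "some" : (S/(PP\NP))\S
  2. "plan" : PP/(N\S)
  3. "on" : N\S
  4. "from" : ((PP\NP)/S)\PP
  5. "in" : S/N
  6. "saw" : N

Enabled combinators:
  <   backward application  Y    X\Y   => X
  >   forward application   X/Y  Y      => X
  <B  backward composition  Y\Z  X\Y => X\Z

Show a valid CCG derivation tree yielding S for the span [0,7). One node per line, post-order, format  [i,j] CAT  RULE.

[0,1] S  lex  "no"
[1,2] (S/(PP\NP))\S  lex  "some"
[0,2] S/(PP\NP)  <  k=1
[2,3] PP/(N\S)  lex  "plan"
[3,4] N\S  lex  "on"
[2,4] PP  >  k=3
[4,5] ((PP\NP)/S)\PP  lex  "from"
[2,5] (PP\NP)/S  <  k=4
[5,6] S/N  lex  "in"
[6,7] N  lex  "saw"
[5,7] S  >  k=6
[2,7] PP\NP  >  k=5
[0,7] S  >  k=2

[0,7] S   >
  [0,2] S/(PP\NP)   <
    [0,1] "no" : S
    [1,2] "some" : (S/(PP\NP))\S
  [2,7] PP\NP   >
    [2,5] (PP\NP)/S   <
      [2,4] PP   >
        [2,3] "plan" : PP/(N\S)
        [3,4] "on" : N\S
      [4,5] "from" : ((PP\NP)/S)\PP
    [5,7] S   >
      [5,6] "in" : S/N
      [6,7] "saw" : N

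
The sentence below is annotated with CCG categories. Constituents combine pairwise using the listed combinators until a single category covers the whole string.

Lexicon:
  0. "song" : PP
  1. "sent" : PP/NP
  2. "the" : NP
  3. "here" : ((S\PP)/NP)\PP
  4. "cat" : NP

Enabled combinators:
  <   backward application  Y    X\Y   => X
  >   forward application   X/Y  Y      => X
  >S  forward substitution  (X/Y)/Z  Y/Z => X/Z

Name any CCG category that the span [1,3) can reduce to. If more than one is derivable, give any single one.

[0,5] S   <
  [0,1] "song" : PP
  [1,5] S\PP   >
    [1,4] (S\PP)/NP   <
      [1,3] PP   >
        [1,2] "sent" : PP/NP
        [2,3] "the" : NP
      [3,4] "here" : ((S\PP)/NP)\PP
    [4,5] "cat" : NP

PP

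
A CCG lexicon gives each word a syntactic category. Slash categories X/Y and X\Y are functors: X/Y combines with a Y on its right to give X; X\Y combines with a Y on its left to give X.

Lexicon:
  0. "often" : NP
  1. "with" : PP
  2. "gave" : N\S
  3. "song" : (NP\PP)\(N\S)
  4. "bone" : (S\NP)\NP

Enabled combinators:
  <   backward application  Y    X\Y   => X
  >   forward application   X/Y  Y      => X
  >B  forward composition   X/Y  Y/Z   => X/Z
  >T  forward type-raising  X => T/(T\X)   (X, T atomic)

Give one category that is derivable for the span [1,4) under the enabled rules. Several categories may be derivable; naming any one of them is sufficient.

NP

[0,5] S   <
  [0,1] "often" : NP
  [1,5] S\NP   <
    [1,4] NP   <
      [1,2] "with" : PP
      [2,4] NP\PP   <
        [2,3] "gave" : N\S
        [3,4] "song" : (NP\PP)\(N\S)
    [4,5] "bone" : (S\NP)\NP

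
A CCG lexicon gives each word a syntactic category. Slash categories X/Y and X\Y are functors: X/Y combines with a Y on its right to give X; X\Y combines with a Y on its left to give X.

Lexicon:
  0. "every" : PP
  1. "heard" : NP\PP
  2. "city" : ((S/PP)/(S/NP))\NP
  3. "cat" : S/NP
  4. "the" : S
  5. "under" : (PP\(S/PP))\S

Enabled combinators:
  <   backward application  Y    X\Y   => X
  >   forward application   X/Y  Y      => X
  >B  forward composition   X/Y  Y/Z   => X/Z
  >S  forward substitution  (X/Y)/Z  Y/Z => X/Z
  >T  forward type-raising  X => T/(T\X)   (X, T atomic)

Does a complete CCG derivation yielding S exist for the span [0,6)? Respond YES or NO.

NO

PP NP\PP ((S/PP)/(S/NP))\NP S/NP S (PP\(S/PP))\S
CKY chart[0,6] = {N/(N\PP), NP/(NP\PP), PP, PP/(PP\PP), S/(S\PP)}; S ∉ chart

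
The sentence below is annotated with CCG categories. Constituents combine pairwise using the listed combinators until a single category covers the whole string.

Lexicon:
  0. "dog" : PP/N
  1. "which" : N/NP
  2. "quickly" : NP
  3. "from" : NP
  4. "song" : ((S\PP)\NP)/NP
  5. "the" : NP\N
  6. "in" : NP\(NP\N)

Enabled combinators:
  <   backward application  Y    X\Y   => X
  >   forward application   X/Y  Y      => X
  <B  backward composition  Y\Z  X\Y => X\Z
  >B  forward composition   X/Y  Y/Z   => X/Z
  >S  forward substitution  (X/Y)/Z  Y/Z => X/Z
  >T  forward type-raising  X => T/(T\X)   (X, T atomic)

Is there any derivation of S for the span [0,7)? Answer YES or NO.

YES

[0,7] S   <
  [0,3] PP   >
    [0,1] "dog" : PP/N
    [1,3] N   >
      [1,2] "which" : N/NP
      [2,3] "quickly" : NP
  [3,7] S\PP   <
    [3,4] "from" : NP
    [4,7] (S\PP)\NP   >
      [4,5] "song" : ((S\PP)\NP)/NP
      [5,7] NP   <
        [5,6] "the" : NP\N
        [6,7] "in" : NP\(NP\N)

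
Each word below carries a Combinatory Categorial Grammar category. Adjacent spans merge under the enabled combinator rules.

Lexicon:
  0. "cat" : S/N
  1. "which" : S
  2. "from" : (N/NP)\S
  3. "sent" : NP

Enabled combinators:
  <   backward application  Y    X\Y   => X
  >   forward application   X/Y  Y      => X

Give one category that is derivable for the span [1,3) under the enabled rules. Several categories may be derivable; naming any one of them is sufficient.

N/NP

[0,4] S   >
  [0,1] "cat" : S/N
  [1,4] N   >
    [1,3] N/NP   <
      [1,2] "which" : S
      [2,3] "from" : (N/NP)\S
    [3,4] "sent" : NP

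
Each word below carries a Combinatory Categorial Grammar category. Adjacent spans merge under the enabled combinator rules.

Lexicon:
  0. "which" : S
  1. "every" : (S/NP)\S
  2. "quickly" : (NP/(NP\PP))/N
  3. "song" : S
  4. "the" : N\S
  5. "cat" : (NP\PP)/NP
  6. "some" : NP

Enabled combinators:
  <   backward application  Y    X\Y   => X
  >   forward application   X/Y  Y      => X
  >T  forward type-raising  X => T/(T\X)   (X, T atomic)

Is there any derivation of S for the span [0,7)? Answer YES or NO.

YES

[0,7] S   >
  [0,2] S/NP   <
    [0,1] "which" : S
    [1,2] "every" : (S/NP)\S
  [2,7] NP   >
    [2,5] NP/(NP\PP)   >
      [2,3] "quickly" : (NP/(NP\PP))/N
      [3,5] N   <
        [3,4] "song" : S
        [4,5] "the" : N\S
    [5,7] NP\PP   >
      [5,6] "cat" : (NP\PP)/NP
      [6,7] "some" : NP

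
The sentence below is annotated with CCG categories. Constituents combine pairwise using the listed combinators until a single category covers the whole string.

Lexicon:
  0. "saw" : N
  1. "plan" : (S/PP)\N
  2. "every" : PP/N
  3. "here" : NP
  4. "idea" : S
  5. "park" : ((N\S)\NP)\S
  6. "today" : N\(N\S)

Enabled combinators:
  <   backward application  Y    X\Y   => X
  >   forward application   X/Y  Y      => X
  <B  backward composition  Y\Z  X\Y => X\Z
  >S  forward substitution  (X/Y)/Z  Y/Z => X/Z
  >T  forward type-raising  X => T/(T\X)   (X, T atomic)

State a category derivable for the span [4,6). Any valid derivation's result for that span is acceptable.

(N\S)\NP

[0,7] S   >
  [0,2] S/PP   <
    [0,1] "saw" : N
    [1,2] "plan" : (S/PP)\N
  [2,7] PP   >
    [2,3] "every" : PP/N
    [3,7] N   <
      [3,6] N\S   <
        [3,4] "here" : NP
        [4,6] (N\S)\NP   <
          [4,5] "idea" : S
          [5,6] "park" : ((N\S)\NP)\S
      [6,7] "today" : N\(N\S)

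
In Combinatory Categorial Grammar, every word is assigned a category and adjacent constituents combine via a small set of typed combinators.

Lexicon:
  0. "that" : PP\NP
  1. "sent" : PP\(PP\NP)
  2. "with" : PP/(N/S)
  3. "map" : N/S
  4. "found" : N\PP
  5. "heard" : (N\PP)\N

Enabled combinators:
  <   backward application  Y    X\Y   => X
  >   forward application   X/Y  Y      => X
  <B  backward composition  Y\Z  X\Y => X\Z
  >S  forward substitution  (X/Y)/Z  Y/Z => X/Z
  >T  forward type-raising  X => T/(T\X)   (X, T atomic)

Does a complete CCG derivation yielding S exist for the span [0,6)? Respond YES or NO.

PP\NP PP\(PP\NP) PP/(N/S) N/S N\PP (N\PP)\N
CKY chart[0,6] = {N, N/(N\N), NP/(NP\N), PP/(PP\N), S/(S\N)}; S ∉ chart

NO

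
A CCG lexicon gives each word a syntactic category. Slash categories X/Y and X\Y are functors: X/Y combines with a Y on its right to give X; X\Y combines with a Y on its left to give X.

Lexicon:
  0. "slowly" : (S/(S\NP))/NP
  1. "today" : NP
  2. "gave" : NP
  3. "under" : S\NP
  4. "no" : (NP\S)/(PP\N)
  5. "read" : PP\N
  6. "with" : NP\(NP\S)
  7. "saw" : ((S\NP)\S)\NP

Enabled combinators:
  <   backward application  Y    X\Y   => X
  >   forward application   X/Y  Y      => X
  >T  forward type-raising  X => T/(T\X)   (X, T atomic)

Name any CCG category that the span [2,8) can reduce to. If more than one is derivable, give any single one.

[0,8] S   >
  [0,2] S/(S\NP)   >
    [0,1] "slowly" : (S/(S\NP))/NP
    [1,2] "today" : NP
  [2,8] S\NP   <
    [2,4] S   <
      [2,3] "gave" : NP
      [3,4] "under" : S\NP
    [4,8] (S\NP)\S   <
      [4,7] NP   <
        [4,6] NP\S   >
          [4,5] "no" : (NP\S)/(PP\N)
          [5,6] "read" : PP\N
        [6,7] "with" : NP\(NP\S)
      [7,8] "saw" : ((S\NP)\S)\NP

S\NP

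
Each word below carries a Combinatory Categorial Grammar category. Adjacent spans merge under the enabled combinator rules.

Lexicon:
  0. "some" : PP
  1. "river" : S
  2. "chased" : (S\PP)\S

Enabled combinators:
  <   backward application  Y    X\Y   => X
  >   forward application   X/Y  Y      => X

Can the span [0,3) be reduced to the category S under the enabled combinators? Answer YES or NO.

[0,3] S   <
  [0,1] "some" : PP
  [1,3] S\PP   <
    [1,2] "river" : S
    [2,3] "chased" : (S\PP)\S

YES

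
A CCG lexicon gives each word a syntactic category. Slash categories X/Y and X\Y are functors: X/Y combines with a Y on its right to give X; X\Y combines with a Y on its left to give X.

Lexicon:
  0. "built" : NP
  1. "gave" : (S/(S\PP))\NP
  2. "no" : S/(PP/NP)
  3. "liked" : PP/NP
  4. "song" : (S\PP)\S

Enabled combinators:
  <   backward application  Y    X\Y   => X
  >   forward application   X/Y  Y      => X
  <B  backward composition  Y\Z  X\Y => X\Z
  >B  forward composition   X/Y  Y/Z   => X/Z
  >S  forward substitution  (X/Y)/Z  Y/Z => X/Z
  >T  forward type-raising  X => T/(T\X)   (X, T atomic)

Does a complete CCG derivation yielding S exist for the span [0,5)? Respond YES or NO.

YES

[0,5] S   >
  [0,2] S/(S\PP)   <
    [0,1] "built" : NP
    [1,2] "gave" : (S/(S\PP))\NP
  [2,5] S\PP   <
    [2,4] S   >
      [2,3] "no" : S/(PP/NP)
      [3,4] "liked" : PP/NP
    [4,5] "song" : (S\PP)\S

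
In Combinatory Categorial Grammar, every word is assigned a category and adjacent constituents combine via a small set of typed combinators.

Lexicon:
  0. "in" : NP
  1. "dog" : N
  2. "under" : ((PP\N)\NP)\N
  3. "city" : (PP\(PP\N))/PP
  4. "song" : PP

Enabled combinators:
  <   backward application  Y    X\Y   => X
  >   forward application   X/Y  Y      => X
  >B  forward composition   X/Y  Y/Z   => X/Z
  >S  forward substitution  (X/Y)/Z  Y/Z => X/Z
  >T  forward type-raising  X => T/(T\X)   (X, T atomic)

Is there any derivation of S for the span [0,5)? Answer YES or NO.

NP N ((PP\N)\NP)\N (PP\(PP\N))/PP PP
CKY chart[0,5] = {N/(N\PP), NP/(NP\PP), PP, PP/(PP\PP), S/(S\PP)}; S ∉ chart

NO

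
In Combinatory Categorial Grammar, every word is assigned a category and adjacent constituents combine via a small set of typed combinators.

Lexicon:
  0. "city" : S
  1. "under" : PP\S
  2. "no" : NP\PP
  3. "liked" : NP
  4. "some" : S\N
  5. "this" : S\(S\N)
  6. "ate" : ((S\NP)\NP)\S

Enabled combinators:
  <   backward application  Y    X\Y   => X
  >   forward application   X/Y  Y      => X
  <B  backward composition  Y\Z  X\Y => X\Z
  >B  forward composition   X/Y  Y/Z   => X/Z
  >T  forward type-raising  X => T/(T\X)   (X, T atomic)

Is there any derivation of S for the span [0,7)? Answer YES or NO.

YES

[0,7] S   <
  [0,3] NP   <
    [0,2] PP   <
      [0,1] "city" : S
      [1,2] "under" : PP\S
    [2,3] "no" : NP\PP
  [3,7] S\NP   <
    [3,4] "liked" : NP
    [4,7] (S\NP)\NP   <
      [4,6] S   <
        [4,5] "some" : S\N
        [5,6] "this" : S\(S\N)
      [6,7] "ate" : ((S\NP)\NP)\S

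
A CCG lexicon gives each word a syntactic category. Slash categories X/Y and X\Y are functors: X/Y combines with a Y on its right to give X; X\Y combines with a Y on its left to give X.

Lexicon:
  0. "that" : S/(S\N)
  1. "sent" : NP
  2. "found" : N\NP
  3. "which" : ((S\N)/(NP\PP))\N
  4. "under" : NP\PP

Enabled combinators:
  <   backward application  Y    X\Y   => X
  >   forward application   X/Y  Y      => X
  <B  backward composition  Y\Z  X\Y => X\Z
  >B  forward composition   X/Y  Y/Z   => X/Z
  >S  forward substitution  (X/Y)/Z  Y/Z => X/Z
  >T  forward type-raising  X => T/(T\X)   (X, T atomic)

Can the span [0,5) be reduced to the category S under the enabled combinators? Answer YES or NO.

YES

[0,5] S   >
  [0,1] "that" : S/(S\N)
  [1,5] S\N   >
    [1,4] (S\N)/(NP\PP)   <
      [1,3] N   >
        [1,2] N/(N\NP)   >T
          [1,2] "sent" : NP
        [2,3] "found" : N\NP
      [3,4] "which" : ((S\N)/(NP\PP))\N
    [4,5] "under" : NP\PP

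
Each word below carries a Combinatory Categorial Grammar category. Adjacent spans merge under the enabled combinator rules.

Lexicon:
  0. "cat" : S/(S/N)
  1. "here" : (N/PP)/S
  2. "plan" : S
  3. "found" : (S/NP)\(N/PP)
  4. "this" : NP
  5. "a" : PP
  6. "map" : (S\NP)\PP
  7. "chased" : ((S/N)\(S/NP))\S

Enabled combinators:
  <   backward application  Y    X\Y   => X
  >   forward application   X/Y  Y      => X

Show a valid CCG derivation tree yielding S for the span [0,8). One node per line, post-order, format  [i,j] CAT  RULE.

[0,1] S/(S/N)  lex  "cat"
[1,2] (N/PP)/S  lex  "here"
[2,3] S  lex  "plan"
[1,3] N/PP  >  k=2
[3,4] (S/NP)\(N/PP)  lex  "found"
[1,4] S/NP  <  k=3
[4,5] NP  lex  "this"
[5,6] PP  lex  "a"
[6,7] (S\NP)\PP  lex  "map"
[5,7] S\NP  <  k=6
[4,7] S  <  k=5
[7,8] ((S/N)\(S/NP))\S  lex  "chased"
[4,8] (S/N)\(S/NP)  <  k=7
[1,8] S/N  <  k=4
[0,8] S  >  k=1

[0,8] S   >
  [0,1] "cat" : S/(S/N)
  [1,8] S/N   <
    [1,4] S/NP   <
      [1,3] N/PP   >
        [1,2] "here" : (N/PP)/S
        [2,3] "plan" : S
      [3,4] "found" : (S/NP)\(N/PP)
    [4,8] (S/N)\(S/NP)   <
      [4,7] S   <
        [4,5] "this" : NP
        [5,7] S\NP   <
          [5,6] "a" : PP
          [6,7] "map" : (S\NP)\PP
      [7,8] "chased" : ((S/N)\(S/NP))\S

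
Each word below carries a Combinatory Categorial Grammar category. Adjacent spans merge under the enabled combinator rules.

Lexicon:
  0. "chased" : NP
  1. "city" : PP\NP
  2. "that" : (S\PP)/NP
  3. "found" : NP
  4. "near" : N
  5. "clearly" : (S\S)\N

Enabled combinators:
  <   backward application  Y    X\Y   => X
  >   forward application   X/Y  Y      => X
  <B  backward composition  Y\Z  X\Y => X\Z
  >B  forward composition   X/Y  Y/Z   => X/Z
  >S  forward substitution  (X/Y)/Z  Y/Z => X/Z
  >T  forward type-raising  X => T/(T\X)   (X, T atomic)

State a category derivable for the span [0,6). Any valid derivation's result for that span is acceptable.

[0,6] S   <
  [0,2] PP   >
    [0,1] PP/(PP\NP)   >T
      [0,1] "chased" : NP
    [1,2] "city" : PP\NP
  [2,6] S\PP   <B
    [2,4] S\PP   >
      [2,3] "that" : (S\PP)/NP
      [3,4] "found" : NP
    [4,6] S\S   <
      [4,5] "near" : N
      [5,6] "clearly" : (S\S)\N

S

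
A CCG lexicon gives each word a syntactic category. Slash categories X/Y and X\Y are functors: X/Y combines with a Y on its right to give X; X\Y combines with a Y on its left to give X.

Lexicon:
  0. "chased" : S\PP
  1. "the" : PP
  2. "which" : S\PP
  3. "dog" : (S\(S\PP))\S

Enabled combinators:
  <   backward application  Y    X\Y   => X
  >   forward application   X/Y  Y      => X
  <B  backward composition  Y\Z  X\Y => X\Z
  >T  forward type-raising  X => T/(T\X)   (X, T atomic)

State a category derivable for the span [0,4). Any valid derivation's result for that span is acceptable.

[0,4] S   <
  [0,1] "chased" : S\PP
  [1,4] S\(S\PP)   <
    [1,3] S   >
      [1,2] S/(S\PP)   >T
        [1,2] "the" : PP
      [2,3] "which" : S\PP
    [3,4] "dog" : (S\(S\PP))\S

S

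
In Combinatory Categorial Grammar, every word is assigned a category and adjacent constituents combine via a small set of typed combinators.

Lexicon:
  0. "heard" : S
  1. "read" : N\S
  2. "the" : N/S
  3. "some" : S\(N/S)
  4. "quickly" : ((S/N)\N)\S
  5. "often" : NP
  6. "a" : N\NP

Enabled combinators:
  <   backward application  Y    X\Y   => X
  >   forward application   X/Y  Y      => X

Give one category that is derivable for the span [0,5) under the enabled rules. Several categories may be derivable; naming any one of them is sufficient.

S/N

[0,7] S   >
  [0,5] S/N   <
    [0,2] N   <
      [0,1] "heard" : S
      [1,2] "read" : N\S
    [2,5] (S/N)\N   <
      [2,4] S   <
        [2,3] "the" : N/S
        [3,4] "some" : S\(N/S)
      [4,5] "quickly" : ((S/N)\N)\S
  [5,7] N   <
    [5,6] "often" : NP
    [6,7] "a" : N\NP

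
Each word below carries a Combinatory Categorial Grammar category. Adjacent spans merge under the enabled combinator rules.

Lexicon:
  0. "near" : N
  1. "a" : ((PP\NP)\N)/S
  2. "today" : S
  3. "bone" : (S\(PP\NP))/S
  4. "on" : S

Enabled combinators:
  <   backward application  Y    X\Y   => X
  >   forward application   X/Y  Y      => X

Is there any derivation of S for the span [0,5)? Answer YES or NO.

YES

[0,5] S   <
  [0,3] PP\NP   <
    [0,1] "near" : N
    [1,3] (PP\NP)\N   >
      [1,2] "a" : ((PP\NP)\N)/S
      [2,3] "today" : S
  [3,5] S\(PP\NP)   >
    [3,4] "bone" : (S\(PP\NP))/S
    [4,5] "on" : S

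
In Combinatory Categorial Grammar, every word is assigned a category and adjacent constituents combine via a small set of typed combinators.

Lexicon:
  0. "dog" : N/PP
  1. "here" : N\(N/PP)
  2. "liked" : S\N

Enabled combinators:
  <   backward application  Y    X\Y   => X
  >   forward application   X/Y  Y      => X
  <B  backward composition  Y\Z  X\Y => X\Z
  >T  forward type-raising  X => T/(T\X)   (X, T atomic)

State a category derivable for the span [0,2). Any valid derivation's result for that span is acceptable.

N

[0,3] S   <
  [0,2] N   <
    [0,1] "dog" : N/PP
    [1,2] "here" : N\(N/PP)
  [2,3] "liked" : S\N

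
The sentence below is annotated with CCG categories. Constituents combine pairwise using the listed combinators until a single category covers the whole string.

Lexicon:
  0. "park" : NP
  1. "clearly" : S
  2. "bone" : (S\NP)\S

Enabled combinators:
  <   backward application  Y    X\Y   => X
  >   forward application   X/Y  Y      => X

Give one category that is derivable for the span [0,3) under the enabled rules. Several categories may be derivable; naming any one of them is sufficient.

[0,3] S   <
  [0,1] "park" : NP
  [1,3] S\NP   <
    [1,2] "clearly" : S
    [2,3] "bone" : (S\NP)\S

S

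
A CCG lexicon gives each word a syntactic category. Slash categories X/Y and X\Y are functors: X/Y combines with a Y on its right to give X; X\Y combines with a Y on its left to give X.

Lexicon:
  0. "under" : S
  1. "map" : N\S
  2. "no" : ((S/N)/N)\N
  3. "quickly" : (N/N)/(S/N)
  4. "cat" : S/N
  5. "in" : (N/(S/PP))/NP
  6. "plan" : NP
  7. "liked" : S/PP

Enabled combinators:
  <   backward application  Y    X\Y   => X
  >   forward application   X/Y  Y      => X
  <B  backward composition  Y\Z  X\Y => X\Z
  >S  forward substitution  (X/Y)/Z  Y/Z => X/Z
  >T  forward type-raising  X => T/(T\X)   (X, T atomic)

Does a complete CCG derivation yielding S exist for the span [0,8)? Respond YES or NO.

YES

[0,8] S   >
  [0,5] S/N   >S
    [0,3] (S/N)/N   <
      [0,2] N   <
        [0,1] "under" : S
        [1,2] "map" : N\S
      [2,3] "no" : ((S/N)/N)\N
    [3,5] N/N   >
      [3,4] "quickly" : (N/N)/(S/N)
      [4,5] "cat" : S/N
  [5,8] N   >
    [5,7] N/(S/PP)   >
      [5,6] "in" : (N/(S/PP))/NP
      [6,7] "plan" : NP
    [7,8] "liked" : S/PP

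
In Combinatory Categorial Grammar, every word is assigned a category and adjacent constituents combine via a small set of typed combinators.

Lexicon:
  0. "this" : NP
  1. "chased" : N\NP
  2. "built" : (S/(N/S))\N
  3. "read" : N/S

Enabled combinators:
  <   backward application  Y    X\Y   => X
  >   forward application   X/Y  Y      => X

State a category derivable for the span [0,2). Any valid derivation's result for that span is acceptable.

N

[0,4] S   >
  [0,3] S/(N/S)   <
    [0,2] N   <
      [0,1] "this" : NP
      [1,2] "chased" : N\NP
    [2,3] "built" : (S/(N/S))\N
  [3,4] "read" : N/S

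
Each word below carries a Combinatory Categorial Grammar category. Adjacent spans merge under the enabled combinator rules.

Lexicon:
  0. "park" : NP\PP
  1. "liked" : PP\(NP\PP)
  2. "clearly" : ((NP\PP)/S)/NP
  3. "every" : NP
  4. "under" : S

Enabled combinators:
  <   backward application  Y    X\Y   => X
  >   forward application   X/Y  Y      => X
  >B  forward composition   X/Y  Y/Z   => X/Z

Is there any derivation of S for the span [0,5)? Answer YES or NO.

NP\PP PP\(NP\PP) ((NP\PP)/S)/NP NP S
CKY chart[0,5] = {NP}; S ∉ chart

NO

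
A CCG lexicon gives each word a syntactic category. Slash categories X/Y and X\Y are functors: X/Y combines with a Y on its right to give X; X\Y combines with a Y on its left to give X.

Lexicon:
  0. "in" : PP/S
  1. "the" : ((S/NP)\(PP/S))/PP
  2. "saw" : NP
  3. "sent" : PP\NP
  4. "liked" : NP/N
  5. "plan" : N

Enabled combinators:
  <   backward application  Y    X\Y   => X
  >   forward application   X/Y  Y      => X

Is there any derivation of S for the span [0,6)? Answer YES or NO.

[0,6] S   >
  [0,4] S/NP   <
    [0,1] "in" : PP/S
    [1,4] (S/NP)\(PP/S)   >
      [1,2] "the" : ((S/NP)\(PP/S))/PP
      [2,4] PP   <
        [2,3] "saw" : NP
        [3,4] "sent" : PP\NP
  [4,6] NP   >
    [4,5] "liked" : NP/N
    [5,6] "plan" : N

YES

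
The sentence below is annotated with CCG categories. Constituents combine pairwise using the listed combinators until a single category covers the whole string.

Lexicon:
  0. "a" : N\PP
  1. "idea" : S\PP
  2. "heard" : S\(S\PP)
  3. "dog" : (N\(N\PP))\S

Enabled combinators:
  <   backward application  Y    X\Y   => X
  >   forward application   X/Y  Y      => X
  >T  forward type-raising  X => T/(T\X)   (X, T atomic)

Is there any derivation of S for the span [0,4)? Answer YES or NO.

N\PP S\PP S\(S\PP) (N\(N\PP))\S
CKY chart[0,4] = {N, N/(N\N), NP/(NP\N), PP/(PP\N), S/(S\N)}; S ∉ chart

NO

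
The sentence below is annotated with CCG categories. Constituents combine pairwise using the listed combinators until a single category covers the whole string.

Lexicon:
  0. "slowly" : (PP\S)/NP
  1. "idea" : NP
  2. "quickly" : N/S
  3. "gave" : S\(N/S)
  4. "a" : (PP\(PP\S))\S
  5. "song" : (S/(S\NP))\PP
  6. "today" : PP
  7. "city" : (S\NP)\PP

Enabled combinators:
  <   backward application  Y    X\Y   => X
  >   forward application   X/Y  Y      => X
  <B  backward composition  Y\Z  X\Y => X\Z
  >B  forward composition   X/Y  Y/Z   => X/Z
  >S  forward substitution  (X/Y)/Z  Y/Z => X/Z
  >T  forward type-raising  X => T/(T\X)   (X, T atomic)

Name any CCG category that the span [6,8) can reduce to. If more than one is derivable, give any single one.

[0,8] S   >
  [0,6] S/(S\NP)   <
    [0,5] PP   <
      [0,2] PP\S   >
        [0,1] "slowly" : (PP\S)/NP
        [1,2] "idea" : NP
      [2,5] PP\(PP\S)   <
        [2,4] S   <
          [2,3] "quickly" : N/S
          [3,4] "gave" : S\(N/S)
        [4,5] "a" : (PP\(PP\S))\S
    [5,6] "song" : (S/(S\NP))\PP
  [6,8] S\NP   <
    [6,7] "today" : PP
    [7,8] "city" : (S\NP)\PP

S\NP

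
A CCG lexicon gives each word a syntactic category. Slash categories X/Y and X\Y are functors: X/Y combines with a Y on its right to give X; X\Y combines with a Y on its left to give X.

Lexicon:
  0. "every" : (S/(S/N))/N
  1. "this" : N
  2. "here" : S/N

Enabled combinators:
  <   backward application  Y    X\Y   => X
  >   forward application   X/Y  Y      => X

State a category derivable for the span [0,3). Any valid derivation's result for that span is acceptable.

[0,3] S   >
  [0,2] S/(S/N)   >
    [0,1] "every" : (S/(S/N))/N
    [1,2] "this" : N
  [2,3] "here" : S/N

S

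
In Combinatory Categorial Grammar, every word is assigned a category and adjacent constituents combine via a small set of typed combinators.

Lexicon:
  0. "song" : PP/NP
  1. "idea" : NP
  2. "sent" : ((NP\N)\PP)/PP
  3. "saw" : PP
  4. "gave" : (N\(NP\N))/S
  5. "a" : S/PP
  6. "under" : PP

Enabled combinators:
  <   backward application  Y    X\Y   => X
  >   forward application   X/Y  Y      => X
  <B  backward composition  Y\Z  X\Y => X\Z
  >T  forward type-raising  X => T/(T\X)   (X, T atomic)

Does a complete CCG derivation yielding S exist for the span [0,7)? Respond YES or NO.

NO

PP/NP NP ((NP\N)\PP)/PP PP (N\(NP\N))/S S/PP PP
CKY chart[0,7] = {N, N/(N\N), NP/(NP\N), PP/(PP\N), S/(S\N)}; S ∉ chart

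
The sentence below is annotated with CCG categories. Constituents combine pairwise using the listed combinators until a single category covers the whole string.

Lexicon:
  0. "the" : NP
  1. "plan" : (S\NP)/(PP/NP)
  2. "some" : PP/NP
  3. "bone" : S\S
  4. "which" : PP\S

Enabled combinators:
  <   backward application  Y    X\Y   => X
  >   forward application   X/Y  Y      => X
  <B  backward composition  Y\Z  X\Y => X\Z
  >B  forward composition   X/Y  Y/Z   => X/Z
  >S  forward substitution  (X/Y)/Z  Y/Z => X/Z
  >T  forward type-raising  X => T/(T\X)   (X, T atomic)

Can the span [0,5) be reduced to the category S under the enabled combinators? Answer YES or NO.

NP (S\NP)/(PP/NP) PP/NP S\S PP\S
CKY chart[0,5] = {N/(N\PP), NP/(NP\PP), PP, PP/(PP\PP), S/(S\PP)}; S ∉ chart

NO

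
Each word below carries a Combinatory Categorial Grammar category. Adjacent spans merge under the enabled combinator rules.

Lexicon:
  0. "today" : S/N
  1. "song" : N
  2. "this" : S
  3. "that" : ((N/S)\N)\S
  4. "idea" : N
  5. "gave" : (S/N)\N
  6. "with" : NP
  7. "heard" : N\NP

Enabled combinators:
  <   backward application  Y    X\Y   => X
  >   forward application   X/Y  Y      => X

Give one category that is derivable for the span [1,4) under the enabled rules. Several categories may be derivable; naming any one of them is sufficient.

N/S

[0,8] S   >
  [0,1] "today" : S/N
  [1,8] N   >
    [1,4] N/S   <
      [1,2] "song" : N
      [2,4] (N/S)\N   <
        [2,3] "this" : S
        [3,4] "that" : ((N/S)\N)\S
    [4,8] S   >
      [4,6] S/N   <
        [4,5] "idea" : N
        [5,6] "gave" : (S/N)\N
      [6,8] N   <
        [6,7] "with" : NP
        [7,8] "heard" : N\NP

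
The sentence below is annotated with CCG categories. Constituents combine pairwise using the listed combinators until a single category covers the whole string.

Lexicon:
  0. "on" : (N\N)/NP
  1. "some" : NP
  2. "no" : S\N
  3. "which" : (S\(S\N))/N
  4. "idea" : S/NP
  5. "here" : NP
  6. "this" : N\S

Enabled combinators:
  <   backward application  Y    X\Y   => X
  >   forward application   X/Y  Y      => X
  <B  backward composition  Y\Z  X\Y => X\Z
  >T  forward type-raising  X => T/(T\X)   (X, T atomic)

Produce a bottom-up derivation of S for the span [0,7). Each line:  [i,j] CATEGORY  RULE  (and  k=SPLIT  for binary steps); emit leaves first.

[0,7] S   <
  [0,3] S\N   <B
    [0,2] N\N   >
      [0,1] "on" : (N\N)/NP
      [1,2] "some" : NP
    [2,3] "no" : S\N
  [3,7] S\(S\N)   >
    [3,4] "which" : (S\(S\N))/N
    [4,7] N   <
      [4,6] S   >
        [4,5] "idea" : S/NP
        [5,6] "here" : NP
      [6,7] "this" : N\S

[0,1] (N\N)/NP  lex  "on"
[1,2] NP  lex  "some"
[0,2] N\N  >  k=1
[2,3] S\N  lex  "no"
[0,3] S\N  <B  k=2
[3,4] (S\(S\N))/N  lex  "which"
[4,5] S/NP  lex  "idea"
[5,6] NP  lex  "here"
[4,6] S  >  k=5
[6,7] N\S  lex  "this"
[4,7] N  <  k=6
[3,7] S\(S\N)  >  k=4
[0,7] S  <  k=3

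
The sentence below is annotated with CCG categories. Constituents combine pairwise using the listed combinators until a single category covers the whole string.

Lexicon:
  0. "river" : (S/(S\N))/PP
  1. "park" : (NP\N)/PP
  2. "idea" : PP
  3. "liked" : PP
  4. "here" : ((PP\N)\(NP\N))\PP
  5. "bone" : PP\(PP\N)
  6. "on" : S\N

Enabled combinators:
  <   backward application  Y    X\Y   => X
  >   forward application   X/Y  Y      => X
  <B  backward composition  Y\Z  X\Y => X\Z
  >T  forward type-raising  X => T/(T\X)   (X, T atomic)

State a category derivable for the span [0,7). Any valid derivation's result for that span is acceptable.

[0,7] S   >
  [0,6] S/(S\N)   >
    [0,1] "river" : (S/(S\N))/PP
    [1,6] PP   <
      [1,5] PP\N   <
        [1,3] NP\N   >
          [1,2] "park" : (NP\N)/PP
          [2,3] "idea" : PP
        [3,5] (PP\N)\(NP\N)   <
          [3,4] "liked" : PP
          [4,5] "here" : ((PP\N)\(NP\N))\PP
      [5,6] "bone" : PP\(PP\N)
  [6,7] "on" : S\N

S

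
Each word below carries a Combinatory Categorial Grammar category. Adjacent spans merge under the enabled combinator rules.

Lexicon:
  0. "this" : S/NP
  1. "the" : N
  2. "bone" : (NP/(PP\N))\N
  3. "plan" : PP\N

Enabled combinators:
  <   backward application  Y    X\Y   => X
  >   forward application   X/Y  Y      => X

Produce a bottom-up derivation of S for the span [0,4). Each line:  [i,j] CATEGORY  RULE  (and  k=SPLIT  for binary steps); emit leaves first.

[0,1] S/NP  lex  "this"
[1,2] N  lex  "the"
[2,3] (NP/(PP\N))\N  lex  "bone"
[1,3] NP/(PP\N)  <  k=2
[3,4] PP\N  lex  "plan"
[1,4] NP  >  k=3
[0,4] S  >  k=1

[0,4] S   >
  [0,1] "this" : S/NP
  [1,4] NP   >
    [1,3] NP/(PP\N)   <
      [1,2] "the" : N
      [2,3] "bone" : (NP/(PP\N))\N
    [3,4] "plan" : PP\N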